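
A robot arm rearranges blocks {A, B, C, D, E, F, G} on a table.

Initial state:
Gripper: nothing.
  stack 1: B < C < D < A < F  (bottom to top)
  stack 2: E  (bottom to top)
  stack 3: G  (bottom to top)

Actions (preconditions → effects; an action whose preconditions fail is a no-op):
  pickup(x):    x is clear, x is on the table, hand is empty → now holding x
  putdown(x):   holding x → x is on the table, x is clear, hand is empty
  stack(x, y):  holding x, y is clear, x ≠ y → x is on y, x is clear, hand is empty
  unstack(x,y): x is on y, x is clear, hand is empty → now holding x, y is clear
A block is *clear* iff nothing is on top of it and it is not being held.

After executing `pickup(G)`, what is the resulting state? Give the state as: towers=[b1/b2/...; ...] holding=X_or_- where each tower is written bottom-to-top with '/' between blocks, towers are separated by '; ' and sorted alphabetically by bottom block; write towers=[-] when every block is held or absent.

towers=[B/C/D/A/F; E] holding=G

before: towers=[B/C/D/A/F; E; G] holding=-
pre[pickup(G)]: clear(G) ok, ontable(G) ok, handempty ok
all met → apply pickup(G)
after:  towers=[B/C/D/A/F; E] holding=G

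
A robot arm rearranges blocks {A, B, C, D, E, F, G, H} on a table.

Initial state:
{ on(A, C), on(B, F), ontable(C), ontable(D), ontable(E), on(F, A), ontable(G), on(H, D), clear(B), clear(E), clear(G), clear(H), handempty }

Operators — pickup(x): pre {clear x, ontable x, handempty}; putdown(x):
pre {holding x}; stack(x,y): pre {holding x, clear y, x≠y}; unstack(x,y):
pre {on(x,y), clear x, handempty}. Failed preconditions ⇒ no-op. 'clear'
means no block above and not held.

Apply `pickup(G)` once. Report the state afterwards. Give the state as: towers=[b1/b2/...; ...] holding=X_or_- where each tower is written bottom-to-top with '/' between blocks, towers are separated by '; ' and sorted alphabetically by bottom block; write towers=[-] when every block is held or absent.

towers=[C/A/F/B; D/H; E] holding=G

before: towers=[C/A/F/B; D/H; E; G] holding=-
pre[pickup(G)]: clear(G) ✓, ontable(G) ✓, handempty ✓
all met → apply pickup(G)
after:  towers=[C/A/F/B; D/H; E] holding=G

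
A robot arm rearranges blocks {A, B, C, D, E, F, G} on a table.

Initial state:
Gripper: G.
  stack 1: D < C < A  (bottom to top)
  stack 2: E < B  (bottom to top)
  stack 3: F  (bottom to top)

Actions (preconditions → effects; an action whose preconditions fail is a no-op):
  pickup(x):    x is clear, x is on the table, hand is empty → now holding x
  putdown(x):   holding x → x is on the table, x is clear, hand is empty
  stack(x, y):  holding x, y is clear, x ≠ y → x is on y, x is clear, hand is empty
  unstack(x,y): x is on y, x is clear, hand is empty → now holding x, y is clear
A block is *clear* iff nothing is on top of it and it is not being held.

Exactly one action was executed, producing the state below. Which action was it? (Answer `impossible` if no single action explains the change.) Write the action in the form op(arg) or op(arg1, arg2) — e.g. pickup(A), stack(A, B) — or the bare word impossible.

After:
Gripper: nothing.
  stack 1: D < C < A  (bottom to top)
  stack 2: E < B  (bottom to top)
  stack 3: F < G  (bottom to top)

target: towers=[D/C/A; E/B; F/G] holding=-
        putdown(G) → towers=[D/C/A; E/B; F; G] holding=-
       stack(G, B) → towers=[D/C/A; E/B/G; F] holding=-
       stack(G, F) → towers=[D/C/A; E/B; F/G] holding=-  ← match
       stack(G, A) → towers=[D/C/A/G; E/B; F] holding=-

stack(G, F)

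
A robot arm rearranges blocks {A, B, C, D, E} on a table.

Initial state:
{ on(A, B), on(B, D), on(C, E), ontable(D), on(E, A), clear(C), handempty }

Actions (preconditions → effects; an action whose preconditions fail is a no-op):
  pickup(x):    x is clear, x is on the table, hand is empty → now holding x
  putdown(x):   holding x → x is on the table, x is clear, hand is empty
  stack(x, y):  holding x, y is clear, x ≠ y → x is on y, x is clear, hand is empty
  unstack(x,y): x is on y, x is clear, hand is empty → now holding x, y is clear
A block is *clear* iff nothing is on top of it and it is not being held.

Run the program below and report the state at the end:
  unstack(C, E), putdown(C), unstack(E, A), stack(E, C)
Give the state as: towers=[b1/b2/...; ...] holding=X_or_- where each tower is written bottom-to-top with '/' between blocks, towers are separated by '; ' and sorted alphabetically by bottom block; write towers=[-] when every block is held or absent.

towers=[C/E; D/B/A] holding=-

step 1 (unstack(C, E)): towers=[D/B/A/E] holding=C
step 2 (putdown(C)): towers=[C; D/B/A/E] holding=-
step 3 (unstack(E, A)): towers=[C; D/B/A] holding=E
step 4 (stack(E, C)): towers=[C/E; D/B/A] holding=-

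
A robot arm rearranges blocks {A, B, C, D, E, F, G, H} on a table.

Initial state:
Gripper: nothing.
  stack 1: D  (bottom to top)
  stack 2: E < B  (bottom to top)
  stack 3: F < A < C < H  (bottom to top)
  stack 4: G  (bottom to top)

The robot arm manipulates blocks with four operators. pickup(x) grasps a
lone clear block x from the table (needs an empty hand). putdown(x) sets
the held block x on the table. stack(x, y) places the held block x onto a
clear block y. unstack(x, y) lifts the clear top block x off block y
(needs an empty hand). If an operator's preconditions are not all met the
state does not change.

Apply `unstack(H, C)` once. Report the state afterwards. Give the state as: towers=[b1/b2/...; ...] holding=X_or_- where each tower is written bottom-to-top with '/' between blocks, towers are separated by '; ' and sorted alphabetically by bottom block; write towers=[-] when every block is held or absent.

towers=[D; E/B; F/A/C; G] holding=H

before: towers=[D; E/B; F/A/C/H; G] holding=-
pre[unstack(H, C)]: on(H,C) ✓, clear(H) ✓, handempty ✓
all met → apply unstack(H, C)
after:  towers=[D; E/B; F/A/C; G] holding=H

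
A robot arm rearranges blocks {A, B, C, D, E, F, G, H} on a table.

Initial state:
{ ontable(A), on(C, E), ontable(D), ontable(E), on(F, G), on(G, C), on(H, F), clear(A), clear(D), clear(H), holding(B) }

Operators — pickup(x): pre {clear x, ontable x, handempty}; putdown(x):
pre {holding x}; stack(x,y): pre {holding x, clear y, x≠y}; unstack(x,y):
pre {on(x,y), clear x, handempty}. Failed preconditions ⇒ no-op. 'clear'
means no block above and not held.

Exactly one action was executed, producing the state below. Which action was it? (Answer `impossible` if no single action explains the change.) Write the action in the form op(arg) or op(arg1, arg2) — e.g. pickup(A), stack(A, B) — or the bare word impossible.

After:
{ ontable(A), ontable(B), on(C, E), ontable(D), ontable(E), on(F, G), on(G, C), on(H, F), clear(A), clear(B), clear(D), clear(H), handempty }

putdown(B)

target: towers=[A; B; D; E/C/G/F/H] holding=-
        putdown(B) → towers=[A; B; D; E/C/G/F/H] holding=-  ← match
       stack(B, A) → towers=[A/B; D; E/C/G/F/H] holding=-
       stack(B, H) → towers=[A; D; E/C/G/F/H/B] holding=-
       stack(B, D) → towers=[A; D/B; E/C/G/F/H] holding=-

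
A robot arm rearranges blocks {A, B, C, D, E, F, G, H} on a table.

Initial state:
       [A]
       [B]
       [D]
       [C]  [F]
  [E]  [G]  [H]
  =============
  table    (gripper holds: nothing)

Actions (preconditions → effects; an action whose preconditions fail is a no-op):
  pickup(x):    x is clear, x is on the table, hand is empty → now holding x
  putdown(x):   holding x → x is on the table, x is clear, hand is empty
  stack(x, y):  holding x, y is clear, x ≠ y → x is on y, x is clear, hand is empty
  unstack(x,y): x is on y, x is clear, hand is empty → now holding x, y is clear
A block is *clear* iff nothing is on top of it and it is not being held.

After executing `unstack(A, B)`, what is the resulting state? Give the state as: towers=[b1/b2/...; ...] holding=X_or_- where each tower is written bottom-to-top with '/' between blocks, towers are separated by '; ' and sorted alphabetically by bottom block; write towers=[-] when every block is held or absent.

towers=[E; G/C/D/B; H/F] holding=A

before: towers=[E; G/C/D/B/A; H/F] holding=-
pre[unstack(A, B)]: on(A,B) ✓, clear(A) ✓, handempty ✓
all met → apply unstack(A, B)
after:  towers=[E; G/C/D/B; H/F] holding=A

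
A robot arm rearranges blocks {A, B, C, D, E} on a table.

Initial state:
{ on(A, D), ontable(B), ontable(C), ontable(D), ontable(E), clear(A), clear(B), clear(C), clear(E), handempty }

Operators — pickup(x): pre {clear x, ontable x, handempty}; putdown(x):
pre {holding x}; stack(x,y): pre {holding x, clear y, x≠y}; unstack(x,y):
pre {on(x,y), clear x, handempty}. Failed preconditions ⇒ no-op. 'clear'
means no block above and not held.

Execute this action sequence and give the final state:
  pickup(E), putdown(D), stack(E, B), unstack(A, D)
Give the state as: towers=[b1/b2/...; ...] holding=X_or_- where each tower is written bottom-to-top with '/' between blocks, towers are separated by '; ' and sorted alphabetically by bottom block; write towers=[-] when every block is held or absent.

towers=[B/E; C; D] holding=A

step 1 (pickup(E)): towers=[B; C; D/A] holding=E
step 2 (putdown(D)) [no-op]: towers=[B; C; D/A] holding=E
step 3 (stack(E, B)): towers=[B/E; C; D/A] holding=-
step 4 (unstack(A, D)): towers=[B/E; C; D] holding=A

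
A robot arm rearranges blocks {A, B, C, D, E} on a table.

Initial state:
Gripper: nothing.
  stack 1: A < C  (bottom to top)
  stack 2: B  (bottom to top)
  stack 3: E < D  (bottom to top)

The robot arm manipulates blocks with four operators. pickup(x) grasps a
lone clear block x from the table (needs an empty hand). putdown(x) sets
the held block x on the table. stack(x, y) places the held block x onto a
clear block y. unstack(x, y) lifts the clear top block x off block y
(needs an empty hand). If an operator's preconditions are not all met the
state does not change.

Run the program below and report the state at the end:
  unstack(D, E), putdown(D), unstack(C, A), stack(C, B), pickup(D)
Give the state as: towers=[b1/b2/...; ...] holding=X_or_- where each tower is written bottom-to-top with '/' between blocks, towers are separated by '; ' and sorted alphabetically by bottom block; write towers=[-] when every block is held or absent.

towers=[A; B/C; E] holding=D

step 1 (unstack(D, E)): towers=[A/C; B; E] holding=D
step 2 (putdown(D)): towers=[A/C; B; D; E] holding=-
step 3 (unstack(C, A)): towers=[A; B; D; E] holding=C
step 4 (stack(C, B)): towers=[A; B/C; D; E] holding=-
step 5 (pickup(D)): towers=[A; B/C; E] holding=D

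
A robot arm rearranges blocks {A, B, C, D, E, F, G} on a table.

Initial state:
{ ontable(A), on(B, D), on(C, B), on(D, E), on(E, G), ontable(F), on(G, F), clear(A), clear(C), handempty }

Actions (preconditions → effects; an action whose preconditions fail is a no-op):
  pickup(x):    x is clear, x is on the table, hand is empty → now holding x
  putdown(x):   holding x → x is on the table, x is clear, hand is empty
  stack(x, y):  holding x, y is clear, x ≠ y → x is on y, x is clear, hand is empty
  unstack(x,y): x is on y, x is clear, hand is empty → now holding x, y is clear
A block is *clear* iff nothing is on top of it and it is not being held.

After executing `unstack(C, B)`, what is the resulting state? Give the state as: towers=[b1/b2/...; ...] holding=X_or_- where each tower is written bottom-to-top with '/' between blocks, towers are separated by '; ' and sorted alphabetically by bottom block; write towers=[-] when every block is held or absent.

before: towers=[A; F/G/E/D/B/C] holding=-
pre[unstack(C, B)]: on(C,B) ✓, clear(C) ✓, handempty ✓
all met → apply unstack(C, B)
after:  towers=[A; F/G/E/D/B] holding=C

towers=[A; F/G/E/D/B] holding=C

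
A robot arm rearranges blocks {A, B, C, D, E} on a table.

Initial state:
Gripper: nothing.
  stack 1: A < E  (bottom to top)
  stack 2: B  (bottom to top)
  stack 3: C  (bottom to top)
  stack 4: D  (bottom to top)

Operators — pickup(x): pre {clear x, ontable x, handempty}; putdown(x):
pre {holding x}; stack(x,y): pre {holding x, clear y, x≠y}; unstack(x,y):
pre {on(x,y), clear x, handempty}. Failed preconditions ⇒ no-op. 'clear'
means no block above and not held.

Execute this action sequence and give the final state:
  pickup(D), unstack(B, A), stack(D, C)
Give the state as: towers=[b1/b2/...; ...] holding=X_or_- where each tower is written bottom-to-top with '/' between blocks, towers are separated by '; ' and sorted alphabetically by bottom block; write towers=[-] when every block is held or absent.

step 1 (pickup(D)): towers=[A/E; B; C] holding=D
step 2 (unstack(B, A)) [no-op]: towers=[A/E; B; C] holding=D
step 3 (stack(D, C)): towers=[A/E; B; C/D] holding=-

towers=[A/E; B; C/D] holding=-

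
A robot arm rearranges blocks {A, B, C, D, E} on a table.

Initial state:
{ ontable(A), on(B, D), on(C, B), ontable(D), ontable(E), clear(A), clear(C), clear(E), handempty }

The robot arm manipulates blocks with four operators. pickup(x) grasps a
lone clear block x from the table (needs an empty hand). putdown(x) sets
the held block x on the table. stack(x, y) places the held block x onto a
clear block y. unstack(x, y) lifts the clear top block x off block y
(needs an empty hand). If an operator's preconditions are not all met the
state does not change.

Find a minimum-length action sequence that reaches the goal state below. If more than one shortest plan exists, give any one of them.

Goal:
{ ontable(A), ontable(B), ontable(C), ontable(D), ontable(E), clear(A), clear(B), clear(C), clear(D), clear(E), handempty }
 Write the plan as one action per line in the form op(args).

step 1 (unstack(C, B)): towers=[A; D/B; E] holding=C
step 2 (putdown(C)): towers=[A; C; D/B; E] holding=-
step 3 (unstack(B, D)): towers=[A; C; D; E] holding=B
step 4 (putdown(B)): towers=[A; B; C; D; E] holding=-
goal check: towers=[A; B; C; D; E] holding=- — reached (length 4, optimal by BFS)

unstack(C, B)
putdown(C)
unstack(B, D)
putdown(B)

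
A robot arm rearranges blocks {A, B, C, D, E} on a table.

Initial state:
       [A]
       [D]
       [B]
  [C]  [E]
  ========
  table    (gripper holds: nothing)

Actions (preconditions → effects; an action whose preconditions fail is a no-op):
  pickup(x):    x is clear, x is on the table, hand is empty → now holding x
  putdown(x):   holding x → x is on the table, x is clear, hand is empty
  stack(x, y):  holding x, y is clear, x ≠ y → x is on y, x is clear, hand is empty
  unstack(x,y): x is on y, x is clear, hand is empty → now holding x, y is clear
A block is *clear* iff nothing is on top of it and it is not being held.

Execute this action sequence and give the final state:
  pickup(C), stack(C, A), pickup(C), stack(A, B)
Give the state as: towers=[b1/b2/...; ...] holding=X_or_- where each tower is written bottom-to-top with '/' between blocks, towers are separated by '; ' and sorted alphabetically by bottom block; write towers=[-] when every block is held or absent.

towers=[E/B/D/A/C] holding=-

step 1 (pickup(C)): towers=[E/B/D/A] holding=C
step 2 (stack(C, A)): towers=[E/B/D/A/C] holding=-
step 3 (pickup(C)) [no-op]: towers=[E/B/D/A/C] holding=-
step 4 (stack(A, B)) [no-op]: towers=[E/B/D/A/C] holding=-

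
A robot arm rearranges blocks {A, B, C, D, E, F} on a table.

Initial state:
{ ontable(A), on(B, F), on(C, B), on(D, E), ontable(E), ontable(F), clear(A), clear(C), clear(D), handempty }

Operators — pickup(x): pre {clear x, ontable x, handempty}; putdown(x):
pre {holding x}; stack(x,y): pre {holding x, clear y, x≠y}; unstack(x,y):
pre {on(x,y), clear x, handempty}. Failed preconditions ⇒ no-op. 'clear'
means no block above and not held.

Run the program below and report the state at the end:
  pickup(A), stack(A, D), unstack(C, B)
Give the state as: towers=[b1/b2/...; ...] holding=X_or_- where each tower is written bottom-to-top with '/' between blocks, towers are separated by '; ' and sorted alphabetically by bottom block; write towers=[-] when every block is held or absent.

step 1 (pickup(A)): towers=[E/D; F/B/C] holding=A
step 2 (stack(A, D)): towers=[E/D/A; F/B/C] holding=-
step 3 (unstack(C, B)): towers=[E/D/A; F/B] holding=C

towers=[E/D/A; F/B] holding=C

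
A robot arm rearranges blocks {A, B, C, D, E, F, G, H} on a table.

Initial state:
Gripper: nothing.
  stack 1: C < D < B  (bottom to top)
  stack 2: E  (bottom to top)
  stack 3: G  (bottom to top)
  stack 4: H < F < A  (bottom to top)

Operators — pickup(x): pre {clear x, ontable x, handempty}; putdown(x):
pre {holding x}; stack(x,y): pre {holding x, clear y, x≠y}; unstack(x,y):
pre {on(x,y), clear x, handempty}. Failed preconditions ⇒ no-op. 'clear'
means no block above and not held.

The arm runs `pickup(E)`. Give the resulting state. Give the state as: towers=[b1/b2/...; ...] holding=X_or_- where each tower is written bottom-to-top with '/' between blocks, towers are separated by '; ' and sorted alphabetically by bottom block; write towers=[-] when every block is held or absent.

before: towers=[C/D/B; E; G; H/F/A] holding=-
pre[pickup(E)]: clear(E) ok, ontable(E) ok, handempty ok
all met → apply pickup(E)
after:  towers=[C/D/B; G; H/F/A] holding=E

towers=[C/D/B; G; H/F/A] holding=E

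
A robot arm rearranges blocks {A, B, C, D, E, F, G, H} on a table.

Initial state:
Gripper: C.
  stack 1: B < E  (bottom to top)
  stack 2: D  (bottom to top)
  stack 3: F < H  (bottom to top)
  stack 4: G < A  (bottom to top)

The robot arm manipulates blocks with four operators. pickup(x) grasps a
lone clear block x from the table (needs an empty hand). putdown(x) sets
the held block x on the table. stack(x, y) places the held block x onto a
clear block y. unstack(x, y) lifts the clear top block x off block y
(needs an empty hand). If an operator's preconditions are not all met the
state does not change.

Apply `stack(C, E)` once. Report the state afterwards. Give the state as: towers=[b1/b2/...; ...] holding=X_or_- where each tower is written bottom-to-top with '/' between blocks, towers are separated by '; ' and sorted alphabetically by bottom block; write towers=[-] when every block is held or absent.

before: towers=[B/E; D; F/H; G/A] holding=C
pre[stack(C, E)]: holding(C) ✓, clear(E) ✓, C≠E ✓
all met → apply stack(C, E)
after:  towers=[B/E/C; D; F/H; G/A] holding=-

towers=[B/E/C; D; F/H; G/A] holding=-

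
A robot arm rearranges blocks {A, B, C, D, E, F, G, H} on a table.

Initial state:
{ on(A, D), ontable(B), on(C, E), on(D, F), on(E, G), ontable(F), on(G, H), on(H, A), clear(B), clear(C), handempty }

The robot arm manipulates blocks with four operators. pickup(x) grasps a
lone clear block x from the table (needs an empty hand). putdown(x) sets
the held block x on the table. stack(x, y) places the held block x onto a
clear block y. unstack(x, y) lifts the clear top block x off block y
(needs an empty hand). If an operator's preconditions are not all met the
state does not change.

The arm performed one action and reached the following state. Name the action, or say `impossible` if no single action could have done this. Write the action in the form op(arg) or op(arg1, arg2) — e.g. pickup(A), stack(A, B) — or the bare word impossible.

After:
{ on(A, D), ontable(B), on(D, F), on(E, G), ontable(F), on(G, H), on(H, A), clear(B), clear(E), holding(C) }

target: towers=[B; F/D/A/H/G/E] holding=C
         pickup(B) → towers=[F/D/A/H/G/E/C] holding=B
     unstack(C, E) → towers=[B; F/D/A/H/G/E] holding=C  ← match

unstack(C, E)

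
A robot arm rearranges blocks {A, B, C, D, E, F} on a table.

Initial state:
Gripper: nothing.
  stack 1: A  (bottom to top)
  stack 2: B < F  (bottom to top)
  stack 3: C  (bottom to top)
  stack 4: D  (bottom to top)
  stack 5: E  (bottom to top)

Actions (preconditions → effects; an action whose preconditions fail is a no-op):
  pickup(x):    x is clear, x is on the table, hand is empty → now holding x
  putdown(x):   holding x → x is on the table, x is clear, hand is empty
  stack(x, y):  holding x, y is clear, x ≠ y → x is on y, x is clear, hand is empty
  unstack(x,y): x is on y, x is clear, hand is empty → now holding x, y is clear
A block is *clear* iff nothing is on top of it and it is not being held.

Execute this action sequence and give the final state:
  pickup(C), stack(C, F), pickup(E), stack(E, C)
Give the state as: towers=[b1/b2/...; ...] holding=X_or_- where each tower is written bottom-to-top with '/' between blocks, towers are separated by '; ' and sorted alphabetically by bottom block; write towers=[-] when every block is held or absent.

towers=[A; B/F/C/E; D] holding=-

step 1 (pickup(C)): towers=[A; B/F; D; E] holding=C
step 2 (stack(C, F)): towers=[A; B/F/C; D; E] holding=-
step 3 (pickup(E)): towers=[A; B/F/C; D] holding=E
step 4 (stack(E, C)): towers=[A; B/F/C/E; D] holding=-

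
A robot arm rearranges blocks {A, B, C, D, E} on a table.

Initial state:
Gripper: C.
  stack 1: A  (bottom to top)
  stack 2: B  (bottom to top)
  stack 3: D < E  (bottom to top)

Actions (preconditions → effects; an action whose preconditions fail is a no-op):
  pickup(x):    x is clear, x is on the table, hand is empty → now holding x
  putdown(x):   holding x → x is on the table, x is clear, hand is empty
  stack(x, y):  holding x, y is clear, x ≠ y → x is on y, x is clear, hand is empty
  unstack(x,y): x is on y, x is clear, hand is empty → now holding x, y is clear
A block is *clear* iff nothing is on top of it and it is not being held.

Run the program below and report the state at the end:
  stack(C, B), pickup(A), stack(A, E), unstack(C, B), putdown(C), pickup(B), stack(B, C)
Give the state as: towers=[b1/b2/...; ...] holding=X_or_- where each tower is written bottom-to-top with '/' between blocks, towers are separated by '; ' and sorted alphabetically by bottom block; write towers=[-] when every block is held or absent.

towers=[C/B; D/E/A] holding=-

step 1 (stack(C, B)): towers=[A; B/C; D/E] holding=-
step 2 (pickup(A)): towers=[B/C; D/E] holding=A
step 3 (stack(A, E)): towers=[B/C; D/E/A] holding=-
step 4 (unstack(C, B)): towers=[B; D/E/A] holding=C
step 5 (putdown(C)): towers=[B; C; D/E/A] holding=-
step 6 (pickup(B)): towers=[C; D/E/A] holding=B
step 7 (stack(B, C)): towers=[C/B; D/E/A] holding=-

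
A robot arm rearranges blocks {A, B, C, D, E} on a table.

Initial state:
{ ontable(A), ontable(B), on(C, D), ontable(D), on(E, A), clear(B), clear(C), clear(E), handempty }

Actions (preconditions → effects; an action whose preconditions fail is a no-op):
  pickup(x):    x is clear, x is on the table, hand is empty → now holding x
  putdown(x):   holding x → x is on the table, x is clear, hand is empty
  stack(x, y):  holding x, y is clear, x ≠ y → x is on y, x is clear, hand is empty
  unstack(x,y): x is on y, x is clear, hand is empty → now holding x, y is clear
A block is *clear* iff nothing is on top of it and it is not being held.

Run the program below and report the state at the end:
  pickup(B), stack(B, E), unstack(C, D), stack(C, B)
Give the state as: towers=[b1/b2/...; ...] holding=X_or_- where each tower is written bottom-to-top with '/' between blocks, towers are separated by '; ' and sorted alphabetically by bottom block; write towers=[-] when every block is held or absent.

step 1 (pickup(B)): towers=[A/E; D/C] holding=B
step 2 (stack(B, E)): towers=[A/E/B; D/C] holding=-
step 3 (unstack(C, D)): towers=[A/E/B; D] holding=C
step 4 (stack(C, B)): towers=[A/E/B/C; D] holding=-

towers=[A/E/B/C; D] holding=-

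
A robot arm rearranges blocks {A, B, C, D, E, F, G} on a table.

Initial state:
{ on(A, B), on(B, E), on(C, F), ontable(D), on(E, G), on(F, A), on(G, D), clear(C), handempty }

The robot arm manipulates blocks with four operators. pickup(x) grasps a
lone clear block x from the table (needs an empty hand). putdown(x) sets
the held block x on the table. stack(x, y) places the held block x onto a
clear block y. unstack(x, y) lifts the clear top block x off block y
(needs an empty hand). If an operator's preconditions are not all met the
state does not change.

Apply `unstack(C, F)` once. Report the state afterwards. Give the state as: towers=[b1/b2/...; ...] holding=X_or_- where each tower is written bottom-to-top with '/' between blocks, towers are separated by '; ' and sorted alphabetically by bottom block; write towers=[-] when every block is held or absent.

before: towers=[D/G/E/B/A/F/C] holding=-
pre[unstack(C, F)]: on(C,F) yes, clear(C) yes, handempty yes
all met → apply unstack(C, F)
after:  towers=[D/G/E/B/A/F] holding=C

towers=[D/G/E/B/A/F] holding=C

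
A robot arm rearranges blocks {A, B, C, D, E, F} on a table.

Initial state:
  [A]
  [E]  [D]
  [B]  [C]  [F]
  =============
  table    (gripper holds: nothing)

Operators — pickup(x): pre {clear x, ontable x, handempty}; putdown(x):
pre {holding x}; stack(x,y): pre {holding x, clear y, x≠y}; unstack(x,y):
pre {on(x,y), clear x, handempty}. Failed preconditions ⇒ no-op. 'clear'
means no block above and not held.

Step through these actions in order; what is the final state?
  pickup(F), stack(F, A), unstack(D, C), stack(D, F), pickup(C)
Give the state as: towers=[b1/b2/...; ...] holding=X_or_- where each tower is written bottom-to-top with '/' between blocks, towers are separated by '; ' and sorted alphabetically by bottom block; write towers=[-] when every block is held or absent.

towers=[B/E/A/F/D] holding=C

step 1 (pickup(F)): towers=[B/E/A; C/D] holding=F
step 2 (stack(F, A)): towers=[B/E/A/F; C/D] holding=-
step 3 (unstack(D, C)): towers=[B/E/A/F; C] holding=D
step 4 (stack(D, F)): towers=[B/E/A/F/D; C] holding=-
step 5 (pickup(C)): towers=[B/E/A/F/D] holding=C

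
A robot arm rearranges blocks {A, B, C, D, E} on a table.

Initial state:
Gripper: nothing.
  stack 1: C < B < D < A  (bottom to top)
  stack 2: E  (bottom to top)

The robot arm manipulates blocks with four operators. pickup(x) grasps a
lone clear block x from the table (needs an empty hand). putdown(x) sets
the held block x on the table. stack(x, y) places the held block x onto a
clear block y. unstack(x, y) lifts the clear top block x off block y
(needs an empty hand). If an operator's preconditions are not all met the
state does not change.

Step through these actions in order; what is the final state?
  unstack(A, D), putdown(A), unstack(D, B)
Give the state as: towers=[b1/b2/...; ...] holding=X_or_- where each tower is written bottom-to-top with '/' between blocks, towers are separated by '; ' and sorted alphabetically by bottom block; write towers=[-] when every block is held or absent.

step 1 (unstack(A, D)): towers=[C/B/D; E] holding=A
step 2 (putdown(A)): towers=[A; C/B/D; E] holding=-
step 3 (unstack(D, B)): towers=[A; C/B; E] holding=D

towers=[A; C/B; E] holding=D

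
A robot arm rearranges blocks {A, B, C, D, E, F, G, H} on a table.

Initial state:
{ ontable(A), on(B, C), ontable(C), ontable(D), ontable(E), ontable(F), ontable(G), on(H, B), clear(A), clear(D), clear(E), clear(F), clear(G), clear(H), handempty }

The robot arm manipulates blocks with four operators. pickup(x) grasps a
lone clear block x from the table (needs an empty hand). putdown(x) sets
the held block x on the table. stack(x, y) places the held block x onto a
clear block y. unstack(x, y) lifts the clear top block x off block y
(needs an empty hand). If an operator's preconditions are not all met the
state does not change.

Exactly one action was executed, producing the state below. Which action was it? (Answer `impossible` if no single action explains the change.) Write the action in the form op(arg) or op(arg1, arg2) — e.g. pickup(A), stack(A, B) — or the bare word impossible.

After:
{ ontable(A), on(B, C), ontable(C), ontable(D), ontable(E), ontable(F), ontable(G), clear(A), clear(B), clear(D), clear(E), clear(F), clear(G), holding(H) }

unstack(H, B)

target: towers=[A; C/B; D; E; F; G] holding=H
         pickup(G) → towers=[A; C/B/H; D; E; F] holding=G
         pickup(A) → towers=[C/B/H; D; E; F; G] holding=A
         pickup(E) → towers=[A; C/B/H; D; F; G] holding=E
     unstack(H, B) → towers=[A; C/B; D; E; F; G] holding=H  ← match
         pickup(F) → towers=[A; C/B/H; D; E; G] holding=F
         pickup(D) → towers=[A; C/B/H; E; F; G] holding=D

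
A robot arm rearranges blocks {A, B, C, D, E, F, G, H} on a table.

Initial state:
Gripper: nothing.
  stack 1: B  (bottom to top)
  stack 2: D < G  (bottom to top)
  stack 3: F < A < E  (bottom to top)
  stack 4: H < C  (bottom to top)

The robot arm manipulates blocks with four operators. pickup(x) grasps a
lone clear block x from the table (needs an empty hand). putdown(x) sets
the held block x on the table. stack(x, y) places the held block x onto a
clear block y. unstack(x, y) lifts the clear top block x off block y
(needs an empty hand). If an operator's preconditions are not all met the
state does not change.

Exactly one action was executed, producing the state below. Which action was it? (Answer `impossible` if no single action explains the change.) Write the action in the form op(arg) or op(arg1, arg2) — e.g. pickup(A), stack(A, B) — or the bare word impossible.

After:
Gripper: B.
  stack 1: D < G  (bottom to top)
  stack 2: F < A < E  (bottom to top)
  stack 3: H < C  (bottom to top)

pickup(B)

target: towers=[D/G; F/A/E; H/C] holding=B
     unstack(G, D) → towers=[B; D; F/A/E; H/C] holding=G
     unstack(E, A) → towers=[B; D/G; F/A; H/C] holding=E
         pickup(B) → towers=[D/G; F/A/E; H/C] holding=B  ← match
     unstack(C, H) → towers=[B; D/G; F/A/E; H] holding=C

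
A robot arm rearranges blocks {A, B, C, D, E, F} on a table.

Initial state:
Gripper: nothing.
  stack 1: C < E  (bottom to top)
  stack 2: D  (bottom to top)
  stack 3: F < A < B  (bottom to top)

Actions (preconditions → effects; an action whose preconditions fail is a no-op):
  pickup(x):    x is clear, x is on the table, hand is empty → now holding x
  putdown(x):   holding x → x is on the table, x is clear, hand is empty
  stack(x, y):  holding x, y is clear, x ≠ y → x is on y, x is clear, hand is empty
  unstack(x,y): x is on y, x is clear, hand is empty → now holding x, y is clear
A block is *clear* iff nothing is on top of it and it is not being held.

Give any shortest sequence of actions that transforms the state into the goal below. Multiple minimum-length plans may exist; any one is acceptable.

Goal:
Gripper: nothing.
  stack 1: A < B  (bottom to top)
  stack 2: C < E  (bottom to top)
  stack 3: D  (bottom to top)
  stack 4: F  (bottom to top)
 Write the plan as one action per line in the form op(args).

step 1 (unstack(B, A)): towers=[C/E; D; F/A] holding=B
step 2 (putdown(B)): towers=[B; C/E; D; F/A] holding=-
step 3 (unstack(A, F)): towers=[B; C/E; D; F] holding=A
step 4 (putdown(A)): towers=[A; B; C/E; D; F] holding=-
step 5 (pickup(B)): towers=[A; C/E; D; F] holding=B
step 6 (stack(B, A)): towers=[A/B; C/E; D; F] holding=-
goal check: towers=[A/B; C/E; D; F] holding=- — reached (length 6, optimal by BFS)

unstack(B, A)
putdown(B)
unstack(A, F)
putdown(A)
pickup(B)
stack(B, A)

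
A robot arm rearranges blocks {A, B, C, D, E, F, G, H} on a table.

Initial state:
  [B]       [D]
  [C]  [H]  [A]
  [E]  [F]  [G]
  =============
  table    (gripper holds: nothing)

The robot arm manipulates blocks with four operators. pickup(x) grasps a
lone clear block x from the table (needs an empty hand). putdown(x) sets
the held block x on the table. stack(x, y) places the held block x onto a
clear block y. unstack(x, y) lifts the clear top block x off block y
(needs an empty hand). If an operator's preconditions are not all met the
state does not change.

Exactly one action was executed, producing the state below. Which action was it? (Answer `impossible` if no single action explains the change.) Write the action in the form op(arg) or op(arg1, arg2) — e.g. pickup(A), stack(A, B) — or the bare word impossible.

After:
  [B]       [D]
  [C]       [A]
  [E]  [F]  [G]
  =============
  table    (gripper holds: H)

target: towers=[E/C/B; F; G/A/D] holding=H
     unstack(H, F) → towers=[E/C/B; F; G/A/D] holding=H  ← match
     unstack(B, C) → towers=[E/C; F/H; G/A/D] holding=B
     unstack(D, A) → towers=[E/C/B; F/H; G/A] holding=D

unstack(H, F)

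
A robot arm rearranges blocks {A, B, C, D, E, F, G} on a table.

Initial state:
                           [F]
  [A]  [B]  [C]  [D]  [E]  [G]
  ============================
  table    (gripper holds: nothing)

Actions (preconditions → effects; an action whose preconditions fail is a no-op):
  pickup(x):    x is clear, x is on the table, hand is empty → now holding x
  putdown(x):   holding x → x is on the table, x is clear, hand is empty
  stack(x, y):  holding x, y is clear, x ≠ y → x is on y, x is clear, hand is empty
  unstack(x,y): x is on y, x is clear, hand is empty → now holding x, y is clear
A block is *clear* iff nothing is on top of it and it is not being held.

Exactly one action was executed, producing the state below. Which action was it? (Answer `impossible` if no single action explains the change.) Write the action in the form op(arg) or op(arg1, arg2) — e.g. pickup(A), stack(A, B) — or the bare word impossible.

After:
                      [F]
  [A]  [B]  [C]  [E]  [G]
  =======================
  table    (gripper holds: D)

target: towers=[A; B; C; E; G/F] holding=D
         pickup(B) → towers=[A; C; D; E; G/F] holding=B
     unstack(F, G) → towers=[A; B; C; D; E; G] holding=F
         pickup(D) → towers=[A; B; C; E; G/F] holding=D  ← match
         pickup(A) → towers=[B; C; D; E; G/F] holding=A
         pickup(E) → towers=[A; B; C; D; G/F] holding=E
         pickup(C) → towers=[A; B; D; E; G/F] holding=C

pickup(D)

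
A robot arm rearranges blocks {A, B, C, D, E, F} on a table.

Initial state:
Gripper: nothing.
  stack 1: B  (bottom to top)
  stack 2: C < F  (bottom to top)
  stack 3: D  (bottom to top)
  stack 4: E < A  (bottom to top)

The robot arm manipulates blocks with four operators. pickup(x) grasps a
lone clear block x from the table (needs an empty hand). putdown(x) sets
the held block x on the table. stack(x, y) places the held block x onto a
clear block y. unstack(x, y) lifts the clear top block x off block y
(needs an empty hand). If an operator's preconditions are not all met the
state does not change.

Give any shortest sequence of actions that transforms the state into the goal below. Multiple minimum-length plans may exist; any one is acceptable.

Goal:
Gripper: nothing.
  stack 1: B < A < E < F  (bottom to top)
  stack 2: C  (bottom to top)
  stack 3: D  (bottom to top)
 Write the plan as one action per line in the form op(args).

unstack(A, E)
stack(A, B)
pickup(E)
stack(E, A)
unstack(F, C)
stack(F, E)

step 1 (unstack(A, E)): towers=[B; C/F; D; E] holding=A
step 2 (stack(A, B)): towers=[B/A; C/F; D; E] holding=-
step 3 (pickup(E)): towers=[B/A; C/F; D] holding=E
step 4 (stack(E, A)): towers=[B/A/E; C/F; D] holding=-
step 5 (unstack(F, C)): towers=[B/A/E; C; D] holding=F
step 6 (stack(F, E)): towers=[B/A/E/F; C; D] holding=-
goal check: towers=[B/A/E/F; C; D] holding=- — reached (length 6, optimal by BFS)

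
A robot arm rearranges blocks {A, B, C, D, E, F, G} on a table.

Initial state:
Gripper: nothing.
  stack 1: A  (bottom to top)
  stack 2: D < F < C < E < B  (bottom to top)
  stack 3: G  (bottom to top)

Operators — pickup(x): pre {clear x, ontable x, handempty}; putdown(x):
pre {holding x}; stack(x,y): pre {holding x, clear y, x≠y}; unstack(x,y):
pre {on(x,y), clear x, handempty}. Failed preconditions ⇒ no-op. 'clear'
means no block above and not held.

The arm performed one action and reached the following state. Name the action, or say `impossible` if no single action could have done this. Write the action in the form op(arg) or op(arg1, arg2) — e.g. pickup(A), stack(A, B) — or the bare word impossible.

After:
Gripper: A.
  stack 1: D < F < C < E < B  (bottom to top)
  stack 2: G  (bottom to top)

target: towers=[D/F/C/E/B; G] holding=A
     unstack(B, E) → towers=[A; D/F/C/E; G] holding=B
         pickup(G) → towers=[A; D/F/C/E/B] holding=G
         pickup(A) → towers=[D/F/C/E/B; G] holding=A  ← match

pickup(A)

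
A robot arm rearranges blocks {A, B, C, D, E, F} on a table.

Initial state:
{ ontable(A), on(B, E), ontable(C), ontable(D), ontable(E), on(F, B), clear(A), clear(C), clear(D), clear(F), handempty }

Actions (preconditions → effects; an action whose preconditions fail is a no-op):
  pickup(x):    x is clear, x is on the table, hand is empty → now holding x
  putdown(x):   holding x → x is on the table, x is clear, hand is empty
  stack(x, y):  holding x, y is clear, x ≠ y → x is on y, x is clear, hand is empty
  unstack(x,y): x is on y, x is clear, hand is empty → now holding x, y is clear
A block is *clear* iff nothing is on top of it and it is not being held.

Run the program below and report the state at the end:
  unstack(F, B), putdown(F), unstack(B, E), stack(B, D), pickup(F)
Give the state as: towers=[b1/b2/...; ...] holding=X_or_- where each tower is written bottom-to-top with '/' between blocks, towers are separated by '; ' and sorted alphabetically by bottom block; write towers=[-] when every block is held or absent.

step 1 (unstack(F, B)): towers=[A; C; D; E/B] holding=F
step 2 (putdown(F)): towers=[A; C; D; E/B; F] holding=-
step 3 (unstack(B, E)): towers=[A; C; D; E; F] holding=B
step 4 (stack(B, D)): towers=[A; C; D/B; E; F] holding=-
step 5 (pickup(F)): towers=[A; C; D/B; E] holding=F

towers=[A; C; D/B; E] holding=F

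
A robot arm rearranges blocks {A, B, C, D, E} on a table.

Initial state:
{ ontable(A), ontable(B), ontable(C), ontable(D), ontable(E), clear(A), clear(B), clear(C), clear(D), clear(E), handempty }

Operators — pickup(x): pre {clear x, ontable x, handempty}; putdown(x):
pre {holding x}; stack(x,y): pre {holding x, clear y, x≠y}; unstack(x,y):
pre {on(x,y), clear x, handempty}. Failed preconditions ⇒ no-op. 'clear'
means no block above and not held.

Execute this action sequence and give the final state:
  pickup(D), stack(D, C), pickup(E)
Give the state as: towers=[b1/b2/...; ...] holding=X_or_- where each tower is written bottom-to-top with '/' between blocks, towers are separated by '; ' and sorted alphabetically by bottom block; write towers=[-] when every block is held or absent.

step 1 (pickup(D)): towers=[A; B; C; E] holding=D
step 2 (stack(D, C)): towers=[A; B; C/D; E] holding=-
step 3 (pickup(E)): towers=[A; B; C/D] holding=E

towers=[A; B; C/D] holding=E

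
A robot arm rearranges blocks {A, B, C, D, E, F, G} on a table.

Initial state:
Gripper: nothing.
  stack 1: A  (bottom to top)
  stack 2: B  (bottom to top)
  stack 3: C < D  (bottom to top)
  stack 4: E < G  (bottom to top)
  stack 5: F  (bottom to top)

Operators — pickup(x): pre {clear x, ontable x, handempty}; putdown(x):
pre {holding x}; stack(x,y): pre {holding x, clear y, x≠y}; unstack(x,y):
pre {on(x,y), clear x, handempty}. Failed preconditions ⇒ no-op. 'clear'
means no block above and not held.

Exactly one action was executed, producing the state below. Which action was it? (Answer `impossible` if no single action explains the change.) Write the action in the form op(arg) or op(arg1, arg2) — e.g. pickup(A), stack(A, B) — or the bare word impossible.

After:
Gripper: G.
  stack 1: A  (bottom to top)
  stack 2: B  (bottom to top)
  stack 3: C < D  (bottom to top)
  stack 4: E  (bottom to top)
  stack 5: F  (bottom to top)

target: towers=[A; B; C/D; E; F] holding=G
         pickup(B) → towers=[A; C/D; E/G; F] holding=B
         pickup(F) → towers=[A; B; C/D; E/G] holding=F
     unstack(G, E) → towers=[A; B; C/D; E; F] holding=G  ← match
     unstack(D, C) → towers=[A; B; C; E/G; F] holding=D
         pickup(A) → towers=[B; C/D; E/G; F] holding=A

unstack(G, E)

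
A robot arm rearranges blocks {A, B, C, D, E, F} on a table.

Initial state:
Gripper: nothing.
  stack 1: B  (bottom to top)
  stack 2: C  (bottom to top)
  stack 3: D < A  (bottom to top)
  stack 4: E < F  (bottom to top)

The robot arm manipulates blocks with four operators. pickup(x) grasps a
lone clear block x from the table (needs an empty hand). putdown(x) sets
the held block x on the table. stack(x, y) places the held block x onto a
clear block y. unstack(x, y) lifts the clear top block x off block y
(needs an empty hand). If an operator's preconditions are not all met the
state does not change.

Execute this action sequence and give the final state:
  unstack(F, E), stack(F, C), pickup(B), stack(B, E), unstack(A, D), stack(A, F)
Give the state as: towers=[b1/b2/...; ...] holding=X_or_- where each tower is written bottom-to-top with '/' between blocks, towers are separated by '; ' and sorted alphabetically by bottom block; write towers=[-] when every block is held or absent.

towers=[C/F/A; D; E/B] holding=-

step 1 (unstack(F, E)): towers=[B; C; D/A; E] holding=F
step 2 (stack(F, C)): towers=[B; C/F; D/A; E] holding=-
step 3 (pickup(B)): towers=[C/F; D/A; E] holding=B
step 4 (stack(B, E)): towers=[C/F; D/A; E/B] holding=-
step 5 (unstack(A, D)): towers=[C/F; D; E/B] holding=A
step 6 (stack(A, F)): towers=[C/F/A; D; E/B] holding=-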